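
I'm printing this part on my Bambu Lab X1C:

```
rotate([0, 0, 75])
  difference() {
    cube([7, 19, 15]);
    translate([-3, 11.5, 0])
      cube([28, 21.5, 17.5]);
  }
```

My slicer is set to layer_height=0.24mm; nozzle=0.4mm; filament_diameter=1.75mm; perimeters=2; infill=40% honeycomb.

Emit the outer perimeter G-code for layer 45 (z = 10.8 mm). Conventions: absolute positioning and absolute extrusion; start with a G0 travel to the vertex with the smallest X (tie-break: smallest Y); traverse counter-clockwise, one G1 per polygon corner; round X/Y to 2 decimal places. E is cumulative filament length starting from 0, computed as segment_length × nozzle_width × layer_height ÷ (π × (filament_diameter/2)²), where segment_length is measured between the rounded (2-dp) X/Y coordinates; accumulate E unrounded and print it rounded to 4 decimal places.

G0 X-11.11 Y2.98 Z10.80
G1 X0.00 Y0.00 E0.4591
G1 X1.81 Y6.76 E0.7384
G1 X-9.30 Y9.74 E1.1975
G1 X-11.11 Y2.98 E1.4768

At z = 10.8 mm: the cube is present — its section is the full 7×19 rectangle; the cube at (-3, 11.5) (footprint 28×21.5) is included at this height; Subtracting the remaining from the first: starting from the 7×19 cube, the 28×21.5 cube at (-3, 11.5) partially overlaps it — only the 52.50 mm² overlap (of its 602.00 mm²) is removed, clipping the outline — 1 connected region; (whole slice rotated 75° about Z — lengths, areas and connectivity unchanged). The outline is a single polygon with 4 vertices. Extrusion per mm of travel: 0.4 × 0.24 / (π × 0.875²) = 0.039912. Accumulating E over each segment gives final E = 1.4768.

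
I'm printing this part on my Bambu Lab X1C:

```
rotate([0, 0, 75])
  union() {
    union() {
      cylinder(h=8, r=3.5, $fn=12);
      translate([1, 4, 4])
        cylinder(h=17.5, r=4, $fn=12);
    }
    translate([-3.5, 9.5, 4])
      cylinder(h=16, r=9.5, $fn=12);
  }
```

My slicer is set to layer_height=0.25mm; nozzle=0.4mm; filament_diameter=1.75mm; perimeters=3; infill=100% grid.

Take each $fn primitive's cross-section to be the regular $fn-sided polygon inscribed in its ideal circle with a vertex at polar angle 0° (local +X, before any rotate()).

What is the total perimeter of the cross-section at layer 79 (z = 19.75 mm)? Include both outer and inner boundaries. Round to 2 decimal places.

60.86 mm

At z = 19.75 mm: the cylinder does not reach this height (z outside [0, 8]); the r=4 cylinder at (1, 4) contributes a regular 12-gon of circumradius 4 (perimeter = 2·12·4.000·sin(180°/12) = 24.85 mm); Combining (union): only the r=4 cylinder at (1, 4) is present, so the union is just that shape — boundary = 24.85 mm; the r=9.5 cylinder at (-3.5, 9.5) contributes a regular 12-gon of circumradius 9.5 (perimeter = 2·12·9.500·sin(180°/12) = 59.01 mm); Taking the union: the regions partially overlap (shared area 38.65 mm²), so the edge portions inside another operand are dropped and the merged outline is re-measured after clipping — boundary = 60.86 mm; (whole slice rotated 75° about Z — lengths, areas and connectivity unchanged). Overall, the cross-section is a single solid region. Total boundary length (outer) = 60.86 mm.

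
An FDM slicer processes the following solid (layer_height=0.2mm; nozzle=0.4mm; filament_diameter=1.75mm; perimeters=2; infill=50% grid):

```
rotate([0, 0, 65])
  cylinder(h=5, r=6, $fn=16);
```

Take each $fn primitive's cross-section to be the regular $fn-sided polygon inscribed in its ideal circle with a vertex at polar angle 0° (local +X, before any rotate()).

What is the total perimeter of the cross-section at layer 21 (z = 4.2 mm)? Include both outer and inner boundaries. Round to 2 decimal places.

37.46 mm

At z = 4.2 mm: the cylinder: section is a regular 16-gon, circumradius r=6 (perimeter = 2·16·6.000·sin(180°/16) = 37.46 mm); (whole slice rotated 65° about Z — lengths, areas and connectivity unchanged). Overall, the cross-section is a single solid region. Total boundary length (outer) = 37.46 mm.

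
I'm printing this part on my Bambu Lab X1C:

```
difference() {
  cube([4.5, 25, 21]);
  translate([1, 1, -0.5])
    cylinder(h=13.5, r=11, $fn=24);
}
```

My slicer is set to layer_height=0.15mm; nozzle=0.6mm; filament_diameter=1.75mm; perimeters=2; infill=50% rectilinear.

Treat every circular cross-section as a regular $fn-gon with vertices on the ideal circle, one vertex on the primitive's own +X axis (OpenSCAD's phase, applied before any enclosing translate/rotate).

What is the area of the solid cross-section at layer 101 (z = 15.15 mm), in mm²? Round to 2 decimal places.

At z = 15.15 mm: the cube (footprint 4.5×25) is included at this height (area 112.50 mm²); the cylinder at (1, 1) is absent (z outside [-0.5, 13]); Taking the first minus the rest: none of the subtracted shapes is present at this height, so the 4.5×25 cube is unchanged — area = 112.50 mm². Overall, the cross-section is a single solid region. Net area = 112.50 mm².

112.50 mm²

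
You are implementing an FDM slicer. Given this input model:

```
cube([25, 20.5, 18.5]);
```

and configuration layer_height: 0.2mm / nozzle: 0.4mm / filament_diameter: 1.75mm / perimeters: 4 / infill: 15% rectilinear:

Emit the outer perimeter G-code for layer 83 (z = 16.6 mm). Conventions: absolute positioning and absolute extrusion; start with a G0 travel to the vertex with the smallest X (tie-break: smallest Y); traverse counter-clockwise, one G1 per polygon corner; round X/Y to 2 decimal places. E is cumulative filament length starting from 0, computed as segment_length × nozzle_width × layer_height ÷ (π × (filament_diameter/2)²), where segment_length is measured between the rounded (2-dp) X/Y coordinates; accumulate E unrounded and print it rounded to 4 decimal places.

At z = 16.6 mm: the 25×20.5 cube contributes its full rectangle. The outline is a single polygon with 4 vertices. Extrusion per mm of travel: 0.4 × 0.2 / (π × 0.875²) = 0.033260. Accumulating E over each segment gives final E = 3.0267.

G0 X0.00 Y0.00 Z16.60
G1 X25.00 Y0.00 E0.8315
G1 X25.00 Y20.50 E1.5133
G1 X0.00 Y20.50 E2.3448
G1 X0.00 Y0.00 E3.0267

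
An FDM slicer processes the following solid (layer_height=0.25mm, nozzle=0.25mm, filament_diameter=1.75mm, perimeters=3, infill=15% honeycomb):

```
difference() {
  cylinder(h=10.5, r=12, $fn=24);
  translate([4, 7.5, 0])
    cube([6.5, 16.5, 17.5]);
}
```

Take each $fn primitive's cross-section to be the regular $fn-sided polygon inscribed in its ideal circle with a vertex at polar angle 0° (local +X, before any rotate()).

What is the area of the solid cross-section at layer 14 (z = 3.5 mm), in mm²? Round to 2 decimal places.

At z = 3.5 mm: the r=12 cylinder gives a regular 24-gon of circumradius 12 (constant along its height) (area = (24/2)·12.000²·sin(360°/24) = 447.24 mm²); the 6.5×16.5 cube at (4, 7.5) contributes its full rectangle (area 107.25 mm²); Taking the first minus the rest: starting from the r=12 cylinder (447.24 mm²), the 6.5×16.5 cube at (4, 7.5) partially overlaps it — only the 11.80 mm² overlap (of its 107.25 mm²) is removed, clipping the outline — area = 435.44 mm². Overall, the cross-section is a single solid region. Net area = 435.44 mm².

435.44 mm²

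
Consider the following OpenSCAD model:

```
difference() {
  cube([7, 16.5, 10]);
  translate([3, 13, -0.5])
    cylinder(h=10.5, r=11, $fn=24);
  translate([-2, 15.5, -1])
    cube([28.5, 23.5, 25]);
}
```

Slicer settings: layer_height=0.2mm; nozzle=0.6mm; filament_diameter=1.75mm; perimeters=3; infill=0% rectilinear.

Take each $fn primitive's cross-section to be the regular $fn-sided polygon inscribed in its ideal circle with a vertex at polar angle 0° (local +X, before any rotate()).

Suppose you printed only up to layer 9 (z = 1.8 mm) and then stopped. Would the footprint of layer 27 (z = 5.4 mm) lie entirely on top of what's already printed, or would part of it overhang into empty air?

Compare the two slices. At z = 1.8: the cube (footprint 7×16.5) is included at this height (area 115.50 mm²); the cylinder at (3, 13): section is a regular 24-gon, circumradius r=11 (area = (24/2)·11.000²·sin(360°/24) = 375.81 mm²); the cube at (-2, 15.5) is present — its section is the full 28.5×23.5 rectangle (area 669.75 mm²); Subtracting the remaining from the first: starting from the 7×16.5 cube (115.50 mm²), the r=11 cylinder at (3, 13) partially overlaps it — only the 99.66 mm² overlap (of its 375.81 mm²) is removed, clipping the outline; the 28.5×23.5 cube at (-2, 15.5) misses the remaining region (no effect) — area = 15.84 mm². At z = 5.4: the cube is present — its section is the full 7×16.5 rectangle (area 115.50 mm²); the r=11 cylinder at (3, 13) contributes a regular 24-gon of circumradius 11 (area = (24/2)·11.000²·sin(360°/24) = 375.81 mm²); the cube at (-2, 15.5) (footprint 28.5×23.5) is included at this height (area 669.75 mm²); Subtracting the remaining from the first: starting from the 7×16.5 cube (115.50 mm²), the r=11 cylinder at (3, 13) partially overlaps it — only the 99.66 mm² overlap (of its 375.81 mm²) is removed, clipping the outline; the 28.5×23.5 cube at (-2, 15.5) misses the remaining region (no effect) — area = 15.84 mm². Checking containment: the cross-section at z = 5.4 is a subset of the cross-section at z = 1.8.

entirely on top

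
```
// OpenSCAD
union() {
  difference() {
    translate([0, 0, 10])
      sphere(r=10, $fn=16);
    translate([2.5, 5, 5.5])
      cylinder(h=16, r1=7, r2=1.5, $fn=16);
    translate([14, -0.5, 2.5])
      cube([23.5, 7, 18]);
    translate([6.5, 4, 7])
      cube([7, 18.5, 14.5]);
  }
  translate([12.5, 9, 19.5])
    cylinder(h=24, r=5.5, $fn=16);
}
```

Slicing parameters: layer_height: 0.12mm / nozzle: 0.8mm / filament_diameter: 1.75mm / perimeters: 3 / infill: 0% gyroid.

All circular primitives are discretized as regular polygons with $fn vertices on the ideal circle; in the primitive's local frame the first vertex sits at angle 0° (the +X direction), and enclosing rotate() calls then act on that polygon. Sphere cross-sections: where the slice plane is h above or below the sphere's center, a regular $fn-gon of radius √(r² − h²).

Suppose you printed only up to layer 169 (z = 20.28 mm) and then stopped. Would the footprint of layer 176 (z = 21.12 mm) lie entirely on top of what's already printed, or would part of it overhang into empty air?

Compare the two slices. At z = 20.28: the sphere does not reach this height (|z−center|=10.280 > r=10); the cone at (2.5, 5) contributes a regular 16-gon of circumradius 1.919 (interpolated between r1=7 and r2=1.5 at t=0.924) (area = (16/2)·1.919²·sin(360°/16) = 11.28 mm²); the 23.5×7 cube at (14, -0.5) contributes its full rectangle (area 164.50 mm²); the cube at (6.5, 4) (footprint 7×18.5) is included at this height (area 129.50 mm²); Taking the first minus the rest: the first operand is absent here, so nothing remains; the r=5.5 cylinder at (12.5, 9) contributes a regular 16-gon of circumradius 5.5 (area = (16/2)·5.500²·sin(360°/16) = 92.61 mm²); Combining (union): only the r=5.5 cylinder at (12.5, 9) is present, so the union is just that shape — area = 92.61 mm². At z = 21.12: the sphere is absent (|z−center|=11.120 > r=10); the cone at (2.5, 5) contributes a regular 16-gon of circumradius 1.631 (interpolated between r1=7 and r2=1.5 at t=0.976) (area = (16/2)·1.631²·sin(360°/16) = 8.14 mm²); the cube at (14, -0.5) is absent (z outside [2.5, 20.5]); the cube at (6.5, 4) is present — its section is the full 7×18.5 rectangle (area 129.50 mm²); Subtracting the remaining from the first: the first operand is absent here, so nothing remains; the r=5.5 cylinder at (12.5, 9) gives a regular 16-gon of circumradius 5.5 (constant along its height) (area = (16/2)·5.500²·sin(360°/16) = 92.61 mm²); Combining (union): only the r=5.5 cylinder at (12.5, 9) is present, so the union is just that shape — area = 92.61 mm². Checking containment: the cross-section at z = 21.12 is a subset of the cross-section at z = 20.28.

entirely on top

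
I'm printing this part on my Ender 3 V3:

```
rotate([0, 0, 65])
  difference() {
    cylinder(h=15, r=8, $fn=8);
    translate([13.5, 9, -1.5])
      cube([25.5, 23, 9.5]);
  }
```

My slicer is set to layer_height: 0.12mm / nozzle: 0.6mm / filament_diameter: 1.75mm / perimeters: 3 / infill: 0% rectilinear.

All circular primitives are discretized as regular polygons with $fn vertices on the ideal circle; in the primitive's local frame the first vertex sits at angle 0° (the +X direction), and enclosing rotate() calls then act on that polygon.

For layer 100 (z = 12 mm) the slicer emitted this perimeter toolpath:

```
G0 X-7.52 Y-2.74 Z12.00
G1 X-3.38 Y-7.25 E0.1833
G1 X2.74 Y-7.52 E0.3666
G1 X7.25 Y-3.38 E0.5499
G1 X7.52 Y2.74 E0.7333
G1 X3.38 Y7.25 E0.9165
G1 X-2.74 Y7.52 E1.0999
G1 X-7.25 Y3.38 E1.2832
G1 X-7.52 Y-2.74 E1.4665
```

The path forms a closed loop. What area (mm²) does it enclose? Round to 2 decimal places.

Apply the shoelace formula to the sequence of (X, Y) vertices; enclosed area = 181.08 mm².

181.08 mm²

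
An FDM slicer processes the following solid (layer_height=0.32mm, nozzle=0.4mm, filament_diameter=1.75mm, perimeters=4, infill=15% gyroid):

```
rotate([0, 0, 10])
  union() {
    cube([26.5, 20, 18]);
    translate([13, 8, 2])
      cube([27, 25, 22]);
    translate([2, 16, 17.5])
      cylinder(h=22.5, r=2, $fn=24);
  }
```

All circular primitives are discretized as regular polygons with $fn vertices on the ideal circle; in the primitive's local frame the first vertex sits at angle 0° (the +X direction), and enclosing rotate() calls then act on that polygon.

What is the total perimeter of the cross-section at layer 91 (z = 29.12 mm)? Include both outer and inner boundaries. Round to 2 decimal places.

At z = 29.12 mm: the cube is not intersected at this z (z outside [0, 18]); the cube at (13, 8) does not reach this height (z outside [2, 24]); the cylinder at (2, 16): section is a regular 24-gon, circumradius r=2 (perimeter = 2·24·2.000·sin(180°/24) = 12.53 mm); Merging all regions: only the r=2 cylinder at (2, 16) is present, so the union is just that shape — boundary = 12.53 mm; (whole slice rotated 10° about Z — lengths, areas and connectivity unchanged). Overall, the cross-section is a single solid region. Total boundary length (outer) = 12.53 mm.

12.53 mm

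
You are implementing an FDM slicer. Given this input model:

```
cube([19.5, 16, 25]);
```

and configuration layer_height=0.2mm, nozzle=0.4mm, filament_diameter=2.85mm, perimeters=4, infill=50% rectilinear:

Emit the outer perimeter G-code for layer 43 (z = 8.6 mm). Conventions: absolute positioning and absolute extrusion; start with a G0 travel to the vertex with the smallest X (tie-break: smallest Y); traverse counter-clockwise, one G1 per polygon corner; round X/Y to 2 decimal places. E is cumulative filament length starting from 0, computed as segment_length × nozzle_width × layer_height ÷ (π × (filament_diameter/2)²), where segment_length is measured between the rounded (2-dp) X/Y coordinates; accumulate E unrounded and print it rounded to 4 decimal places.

At z = 8.6 mm: the cube (footprint 19.5×16) is included at this height. The outline is a single polygon with 4 vertices. Extrusion per mm of travel: 0.4 × 0.2 / (π × 1.425²) = 0.012540. Accumulating E over each segment gives final E = 0.8904.

G0 X0.00 Y0.00 Z8.60
G1 X19.50 Y0.00 E0.2445
G1 X19.50 Y16.00 E0.4452
G1 X0.00 Y16.00 E0.6897
G1 X0.00 Y0.00 E0.8904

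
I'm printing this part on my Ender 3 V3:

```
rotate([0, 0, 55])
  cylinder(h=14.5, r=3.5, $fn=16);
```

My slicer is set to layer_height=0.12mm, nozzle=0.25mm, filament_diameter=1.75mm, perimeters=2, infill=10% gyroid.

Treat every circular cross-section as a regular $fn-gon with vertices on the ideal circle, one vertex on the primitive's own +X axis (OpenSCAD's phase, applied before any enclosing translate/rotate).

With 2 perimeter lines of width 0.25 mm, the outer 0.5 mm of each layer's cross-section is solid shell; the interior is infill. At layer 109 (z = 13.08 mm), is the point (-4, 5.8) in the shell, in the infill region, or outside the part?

outside

At z = 13.08 mm: the r=3.5 cylinder contributes a regular 16-gon of circumradius 3.5; (whole slice rotated 55° about Z — lengths, areas and connectivity unchanged). Overall, the cross-section is a single solid region. Undo the 55° rotation: the query point maps to (2.457, 6.603) in the un-rotated model frame. The nearest boundary edge runs (2.47, 2.47)→(1.34, 3.23); distance from the point to it = 3.55 mm. The point is not inside any of the regions above, so it lies outside the cross-section (3.55 mm from the nearest boundary).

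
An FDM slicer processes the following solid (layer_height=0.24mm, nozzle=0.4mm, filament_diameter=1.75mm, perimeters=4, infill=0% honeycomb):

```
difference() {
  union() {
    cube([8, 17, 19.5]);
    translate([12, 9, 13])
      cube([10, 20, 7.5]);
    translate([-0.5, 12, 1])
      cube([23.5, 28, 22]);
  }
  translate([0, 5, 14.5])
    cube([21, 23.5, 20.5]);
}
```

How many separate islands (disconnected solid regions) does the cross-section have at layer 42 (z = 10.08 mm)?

At z = 10.08 mm: the cube (footprint 8×17) is included at this height; the cube at (12, 9) does not reach this height (z outside [13, 20.5]); the cube at (-0.5, 12) is present — its section is the full 23.5×28 rectangle; Combining (union): the regions partially overlap (shared area 40.00 mm²), so overlapping operands fuse into one piece — 1 connected region; the cube at (0, 5) is not intersected at this z (z outside [14.5, 35]); After the difference (first − rest): none of the subtracted shapes is present at this height, so the result so far is unchanged — 1 connected region. Overall, the cross-section is a single solid region. Island count = 1.

1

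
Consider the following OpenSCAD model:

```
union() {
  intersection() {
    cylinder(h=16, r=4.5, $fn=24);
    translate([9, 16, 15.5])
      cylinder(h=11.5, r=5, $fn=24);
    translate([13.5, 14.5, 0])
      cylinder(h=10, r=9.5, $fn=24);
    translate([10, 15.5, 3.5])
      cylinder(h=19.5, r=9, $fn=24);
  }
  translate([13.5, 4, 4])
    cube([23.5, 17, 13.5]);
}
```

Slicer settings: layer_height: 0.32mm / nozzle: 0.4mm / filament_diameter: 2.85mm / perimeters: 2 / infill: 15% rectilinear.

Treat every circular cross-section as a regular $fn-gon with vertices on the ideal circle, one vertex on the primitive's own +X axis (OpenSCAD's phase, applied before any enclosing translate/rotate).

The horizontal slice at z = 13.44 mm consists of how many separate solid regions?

1

At z = 13.44 mm: the r=4.5 cylinder gives a regular 24-gon of circumradius 4.5 (constant along its height); the cylinder at (9, 16) is absent (z outside [15.5, 27]); the cylinder at (13.5, 14.5) is not intersected at this z (z outside [0, 10]); the r=9 cylinder at (10, 15.5) gives a regular 24-gon of circumradius 9 (constant along its height); After intersecting: at least one operand is absent at this height, so nothing remains; the cube at (13.5, 4) (footprint 23.5×17) is included at this height; Taking the union: only the 23.5×17 cube at (13.5, 4) is present, so the union is just that shape — 1 connected region. The result has 1 disconnected region.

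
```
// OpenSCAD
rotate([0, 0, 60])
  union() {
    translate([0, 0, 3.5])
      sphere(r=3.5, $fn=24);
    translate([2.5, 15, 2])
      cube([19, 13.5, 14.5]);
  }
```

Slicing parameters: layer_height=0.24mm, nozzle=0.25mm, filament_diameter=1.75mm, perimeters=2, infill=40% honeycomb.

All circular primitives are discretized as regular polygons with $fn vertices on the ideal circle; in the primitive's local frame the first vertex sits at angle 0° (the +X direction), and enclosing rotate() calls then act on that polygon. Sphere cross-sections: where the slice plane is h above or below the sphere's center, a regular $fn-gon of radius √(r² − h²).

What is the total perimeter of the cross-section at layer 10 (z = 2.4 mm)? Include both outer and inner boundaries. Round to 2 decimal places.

85.82 mm

At z = 2.4 mm: the sphere: section is a regular 24-gon, circumradius = √(r²−h²) = √(3.5²−1.1²) = 3.323 (perimeter = 2·24·3.323·sin(180°/24) = 20.82 mm); the 19×13.5 cube at (2.5, 15) contributes its full rectangle (perimeter 65.00 mm); Taking the union: the 2 present regions are separate (no shared area or edge), so areas and boundary lengths simply add and each stays a separate island — boundary = 85.82 mm; (rotated 60° about Z; rotation is an isometry so areas/perimeters/island counts are preserved). Overall, the cross-section has 2 separate islands. Total boundary length (outer) = 85.82 mm.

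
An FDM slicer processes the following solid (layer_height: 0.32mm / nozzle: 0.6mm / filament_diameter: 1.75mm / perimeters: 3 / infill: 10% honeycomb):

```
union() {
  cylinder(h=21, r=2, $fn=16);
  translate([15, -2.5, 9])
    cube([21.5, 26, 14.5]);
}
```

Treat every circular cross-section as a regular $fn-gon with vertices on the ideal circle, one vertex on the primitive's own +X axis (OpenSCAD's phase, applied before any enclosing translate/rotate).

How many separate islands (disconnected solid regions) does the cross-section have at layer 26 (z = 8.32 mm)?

1

At z = 8.32 mm: the r=2 cylinder contributes a regular 16-gon of circumradius 2; the cube at (15, -2.5) does not reach this height (z outside [9, 23.5]); Combining (union): only the r=2 cylinder is present, so the union is just that shape — 1 connected region. Overall, the cross-section is a single solid region. Island count = 1.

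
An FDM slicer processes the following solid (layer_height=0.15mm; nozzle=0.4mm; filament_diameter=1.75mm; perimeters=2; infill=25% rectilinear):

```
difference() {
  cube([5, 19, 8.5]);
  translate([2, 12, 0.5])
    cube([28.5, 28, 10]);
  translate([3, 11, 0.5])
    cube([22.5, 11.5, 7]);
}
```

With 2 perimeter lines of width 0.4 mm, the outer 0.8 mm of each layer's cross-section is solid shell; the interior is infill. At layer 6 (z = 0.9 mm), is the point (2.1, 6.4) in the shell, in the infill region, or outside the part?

infill

At z = 0.9 mm: the cube (footprint 5×19) is included at this height; the 28.5×28 cube at (2, 12) contributes its full rectangle; the 22.5×11.5 cube at (3, 11) contributes its full rectangle; Subtracting the remaining from the first: starting from the 5×19 cube, the 28.5×28 cube at (2, 12) partially overlaps it — only the 21.00 mm² overlap (of its 798.00 mm²) is removed, clipping the outline; the 22.5×11.5 cube at (3, 11) partially overlaps it — only the 2.00 mm² overlap (of its 258.75 mm²) is removed, clipping the outline — 1 connected region. Overall, the cross-section is a single solid region. The nearest boundary edge runs (0.00, 0.00)→(0.00, 19.00); distance from the point to it = 2.10 mm. The point is inside the cross-section and 2.10 mm from the nearest boundary — more than the 0.8 mm shell width (2 × 0.4), so it's in the infill interior.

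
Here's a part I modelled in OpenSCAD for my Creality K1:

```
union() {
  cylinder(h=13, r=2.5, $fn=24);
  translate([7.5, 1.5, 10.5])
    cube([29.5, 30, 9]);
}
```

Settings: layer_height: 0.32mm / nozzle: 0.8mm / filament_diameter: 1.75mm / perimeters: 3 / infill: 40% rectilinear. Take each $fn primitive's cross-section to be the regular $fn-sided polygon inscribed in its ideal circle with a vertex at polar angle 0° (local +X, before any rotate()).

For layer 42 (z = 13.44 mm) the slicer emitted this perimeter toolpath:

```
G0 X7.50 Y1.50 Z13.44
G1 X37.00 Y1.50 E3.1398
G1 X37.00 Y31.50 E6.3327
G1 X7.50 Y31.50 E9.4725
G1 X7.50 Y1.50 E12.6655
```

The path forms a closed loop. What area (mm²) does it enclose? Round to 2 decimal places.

Apply the shoelace formula to the sequence of (X, Y) vertices; enclosed area = 885.00 mm².

885.00 mm²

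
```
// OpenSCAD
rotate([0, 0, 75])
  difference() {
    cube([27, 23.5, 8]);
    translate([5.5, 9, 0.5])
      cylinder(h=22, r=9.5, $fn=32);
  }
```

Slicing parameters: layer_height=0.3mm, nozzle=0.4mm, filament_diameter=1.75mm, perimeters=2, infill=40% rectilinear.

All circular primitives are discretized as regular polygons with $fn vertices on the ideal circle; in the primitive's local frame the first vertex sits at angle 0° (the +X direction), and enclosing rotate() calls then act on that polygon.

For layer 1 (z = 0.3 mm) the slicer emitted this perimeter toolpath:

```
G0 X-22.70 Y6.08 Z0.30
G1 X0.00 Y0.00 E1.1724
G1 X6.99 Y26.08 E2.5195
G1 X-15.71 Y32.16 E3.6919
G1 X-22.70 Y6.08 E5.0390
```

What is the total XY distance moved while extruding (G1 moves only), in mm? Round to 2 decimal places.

101.00 mm

Sum the Euclidean lengths of each G1 segment: total = 101.00 mm.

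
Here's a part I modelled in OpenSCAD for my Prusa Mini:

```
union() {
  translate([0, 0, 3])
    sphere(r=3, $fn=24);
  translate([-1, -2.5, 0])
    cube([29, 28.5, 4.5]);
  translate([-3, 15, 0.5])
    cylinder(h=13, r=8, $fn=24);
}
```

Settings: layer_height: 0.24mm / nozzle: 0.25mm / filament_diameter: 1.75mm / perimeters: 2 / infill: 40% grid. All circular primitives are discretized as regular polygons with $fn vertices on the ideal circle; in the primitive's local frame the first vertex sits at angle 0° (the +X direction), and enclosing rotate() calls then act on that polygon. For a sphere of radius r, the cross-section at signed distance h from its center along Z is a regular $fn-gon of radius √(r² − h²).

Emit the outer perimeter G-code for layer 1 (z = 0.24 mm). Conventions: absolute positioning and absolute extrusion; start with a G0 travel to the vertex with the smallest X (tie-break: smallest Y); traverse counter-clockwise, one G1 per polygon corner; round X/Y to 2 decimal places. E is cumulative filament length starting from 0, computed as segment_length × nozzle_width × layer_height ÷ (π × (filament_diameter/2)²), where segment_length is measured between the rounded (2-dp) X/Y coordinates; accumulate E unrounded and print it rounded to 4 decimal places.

G0 X-1.18 Y0.00 Z0.24
G1 X-1.14 Y-0.30 E0.0075
G1 X-1.02 Y-0.59 E0.0154
G1 X-1.00 Y-0.61 E0.0161
G1 X-1.00 Y-2.50 E0.0632
G1 X28.00 Y-2.50 E0.7866
G1 X28.00 Y26.00 E1.4976
G1 X-1.00 Y26.00 E2.2210
G1 X-1.00 Y0.61 E2.8543
G1 X-1.02 Y0.59 E2.8550
G1 X-1.14 Y0.30 E2.8629
G1 X-1.18 Y0.00 E2.8704

At z = 0.24 mm: the r=3 sphere contributes a regular 24-gon of circumradius √(3²−2.76²) = 1.176; the cube at (-1, -2.5) is present — its section is the full 29×28.5 rectangle; the cylinder at (-3, 15) does not reach this height (z outside [0.5, 13.5]); Merging all regions: the regions partially overlap (shared area 4.15 mm²), so overlapping operands fuse into one piece — 1 connected region. The outline is a single polygon with 11 vertices. Extrusion per mm of travel: 0.25 × 0.24 / (π × 0.875²) = 0.024945. Accumulating E over each segment gives final E = 2.8704.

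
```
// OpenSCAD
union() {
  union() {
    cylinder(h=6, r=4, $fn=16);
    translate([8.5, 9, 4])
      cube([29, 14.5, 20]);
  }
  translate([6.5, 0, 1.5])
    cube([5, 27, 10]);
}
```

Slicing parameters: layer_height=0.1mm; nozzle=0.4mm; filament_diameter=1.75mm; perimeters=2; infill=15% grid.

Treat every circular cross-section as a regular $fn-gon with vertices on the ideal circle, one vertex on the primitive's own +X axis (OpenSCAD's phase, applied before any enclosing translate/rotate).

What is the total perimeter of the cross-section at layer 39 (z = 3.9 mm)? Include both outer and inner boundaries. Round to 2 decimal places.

At z = 3.9 mm: the r=4 cylinder gives a regular 16-gon of circumradius 4 (constant along its height) (perimeter = 2·16·4.000·sin(180°/16) = 24.97 mm); the cube at (8.5, 9) is not intersected at this z (z outside [4, 24]); Merging all regions: only the r=4 cylinder is present, so the union is just that shape — boundary = 24.97 mm; the 5×27 cube at (6.5, 0) contributes its full rectangle (perimeter 64.00 mm); Combining (union): the 2 present regions are separate (no shared area or edge), so areas and boundary lengths simply add and each stays a separate island — boundary = 88.97 mm. Overall, the cross-section has 2 separate islands. Total boundary length (outer) = 88.97 mm.

88.97 mm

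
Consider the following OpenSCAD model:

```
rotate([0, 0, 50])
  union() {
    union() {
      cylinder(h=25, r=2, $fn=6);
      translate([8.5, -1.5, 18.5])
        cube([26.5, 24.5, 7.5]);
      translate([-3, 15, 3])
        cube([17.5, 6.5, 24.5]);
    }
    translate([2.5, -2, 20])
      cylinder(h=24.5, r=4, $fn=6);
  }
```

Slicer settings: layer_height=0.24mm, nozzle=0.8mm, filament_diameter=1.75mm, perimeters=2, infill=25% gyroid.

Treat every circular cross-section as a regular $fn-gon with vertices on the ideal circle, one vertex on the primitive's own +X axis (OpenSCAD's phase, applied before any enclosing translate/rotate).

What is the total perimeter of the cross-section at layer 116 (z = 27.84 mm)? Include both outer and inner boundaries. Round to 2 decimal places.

At z = 27.84 mm: the cylinder is not intersected at this z (z outside [0, 25]); the cube at (8.5, -1.5) is not intersected at this z (z outside [18.5, 26]); the cube at (-3, 15) is absent (z outside [3, 27.5]); Combining (union): nothing is present at this height; the cylinder at (2.5, -2): section is a regular 6-gon, circumradius r=4 (perimeter = 2·6·4.000·sin(180°/6) = 24.00 mm); Combining (union): only the r=4 cylinder at (2.5, -2) is present, so the union is just that shape — boundary = 24.00 mm; (whole slice rotated 50° about Z — lengths, areas and connectivity unchanged). Overall, the cross-section is a single solid region. Total boundary length (outer) = 24.00 mm.

24.00 mm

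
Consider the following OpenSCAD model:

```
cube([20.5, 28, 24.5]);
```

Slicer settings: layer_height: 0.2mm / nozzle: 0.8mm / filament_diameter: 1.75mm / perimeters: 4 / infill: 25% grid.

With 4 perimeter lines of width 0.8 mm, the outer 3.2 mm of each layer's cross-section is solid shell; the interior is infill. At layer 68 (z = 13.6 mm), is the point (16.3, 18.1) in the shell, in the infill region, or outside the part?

infill

At z = 13.6 mm: the cube (footprint 20.5×28) is included at this height. Overall, the cross-section is a single solid region. The nearest boundary edge runs (20.50, 0.00)→(20.50, 28.00); distance from the point to it = 4.20 mm. The point is inside the cross-section and 4.20 mm from the nearest boundary — more than the 3.2 mm shell width (4 × 0.8), so it's in the infill interior.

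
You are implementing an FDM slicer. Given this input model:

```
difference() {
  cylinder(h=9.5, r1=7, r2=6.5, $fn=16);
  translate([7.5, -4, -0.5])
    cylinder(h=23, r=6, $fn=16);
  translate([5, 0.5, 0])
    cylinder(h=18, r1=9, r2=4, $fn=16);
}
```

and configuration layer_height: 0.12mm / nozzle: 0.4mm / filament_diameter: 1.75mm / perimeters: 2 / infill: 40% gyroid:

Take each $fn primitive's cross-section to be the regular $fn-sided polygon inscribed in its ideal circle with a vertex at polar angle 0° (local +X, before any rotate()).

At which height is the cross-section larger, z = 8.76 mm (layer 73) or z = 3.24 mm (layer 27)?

layer 73 (z = 8.76 mm)

Layer 73 (z = 8.76): the cone contributes a regular 16-gon of circumradius 6.539 (interpolated between r1=7 and r2=6.5 at t=0.922) (area = (16/2)·6.539²·sin(360°/16) = 130.90 mm²); the r=6 cylinder at (7.5, -4) contributes a regular 16-gon of circumradius 6 (area = (16/2)·6.000²·sin(360°/16) = 110.21 mm²); the cone at (5, 0.5) (r1=9→r2=4) has section circumradius 6.567 here — a regular 16-gon (area = (16/2)·6.567²·sin(360°/16) = 132.01 mm²); Taking the first minus the rest: starting from the cone (130.90 mm²), the r=6 cylinder at (7.5, -4) partially overlaps it — only the 24.07 mm² overlap (of its 110.21 mm²) is removed, clipping the outline; the cone at (5, 0.5) partially overlaps it — only the 44.70 mm² overlap (of its 132.01 mm²) is removed, clipping the outline — area = 62.14 mm². So its area = 62.14 mm². Layer 27 (z = 3.24): the cone (r1=7→r2=6.5) has section circumradius 6.829 here — a regular 16-gon (area = (16/2)·6.829²·sin(360°/16) = 142.79 mm²); the r=6 cylinder at (7.5, -4) contributes a regular 16-gon of circumradius 6 (area = (16/2)·6.000²·sin(360°/16) = 110.21 mm²); the cone at (5, 0.5) (r1=9→r2=4) has section circumradius 8.100 here — a regular 16-gon (area = (16/2)·8.100²·sin(360°/16) = 200.86 mm²); After the difference (first − rest): starting from the cone (142.79 mm²), the r=6 cylinder at (7.5, -4) partially overlaps it — only the 26.98 mm² overlap (of its 110.21 mm²) is removed, clipping the outline; the cone at (5, 0.5) partially overlaps it — only the 69.79 mm² overlap (of its 200.86 mm²) is removed, clipping the outline — area = 46.02 mm². So its area = 46.02 mm². Layer 73 is larger (62.14 vs 46.02 mm²).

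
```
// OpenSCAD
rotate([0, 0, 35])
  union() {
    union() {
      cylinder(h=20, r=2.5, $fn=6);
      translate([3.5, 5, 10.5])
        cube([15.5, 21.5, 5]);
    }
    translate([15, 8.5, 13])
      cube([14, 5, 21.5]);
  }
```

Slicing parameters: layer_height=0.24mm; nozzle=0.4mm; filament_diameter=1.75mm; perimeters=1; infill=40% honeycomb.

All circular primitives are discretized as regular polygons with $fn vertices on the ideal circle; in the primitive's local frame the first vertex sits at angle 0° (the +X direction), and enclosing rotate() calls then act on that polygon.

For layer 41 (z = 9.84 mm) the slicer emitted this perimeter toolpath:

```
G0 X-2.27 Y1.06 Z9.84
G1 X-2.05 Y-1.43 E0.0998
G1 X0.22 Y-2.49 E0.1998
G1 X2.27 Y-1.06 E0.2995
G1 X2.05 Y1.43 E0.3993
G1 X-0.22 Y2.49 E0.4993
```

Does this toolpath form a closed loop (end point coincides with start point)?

no

Start point (G0): (-2.27, 1.06). End point (last G1): the path does not return to the start — open.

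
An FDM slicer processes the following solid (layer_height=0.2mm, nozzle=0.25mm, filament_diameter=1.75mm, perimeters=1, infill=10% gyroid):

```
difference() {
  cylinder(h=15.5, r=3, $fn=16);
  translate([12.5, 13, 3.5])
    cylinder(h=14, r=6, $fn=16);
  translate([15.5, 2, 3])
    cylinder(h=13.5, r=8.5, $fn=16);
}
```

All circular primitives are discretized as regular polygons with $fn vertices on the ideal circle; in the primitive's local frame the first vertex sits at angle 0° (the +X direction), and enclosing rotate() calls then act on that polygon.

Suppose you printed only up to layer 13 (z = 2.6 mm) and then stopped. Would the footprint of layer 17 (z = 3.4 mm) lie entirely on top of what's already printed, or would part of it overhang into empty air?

Compare the two slices. At z = 2.6: the r=3 cylinder contributes a regular 16-gon of circumradius 3 (area = (16/2)·3.000²·sin(360°/16) = 27.55 mm²); the cylinder at (12.5, 13) is not intersected at this z (z outside [3.5, 17.5]); the cylinder at (15.5, 2) is absent (z outside [3, 16.5]); Subtracting the remaining from the first: none of the subtracted shapes is present at this height, so the r=3 cylinder is unchanged — area = 27.55 mm². At z = 3.4: the cylinder: section is a regular 16-gon, circumradius r=3 (area = (16/2)·3.000²·sin(360°/16) = 27.55 mm²); the cylinder at (12.5, 13) is not intersected at this z (z outside [3.5, 17.5]); the r=8.5 cylinder at (15.5, 2) contributes a regular 16-gon of circumradius 8.5 (area = (16/2)·8.500²·sin(360°/16) = 221.19 mm²); After the difference (first − rest): starting from the r=3 cylinder (27.55 mm²), the r=8.5 cylinder at (15.5, 2) misses the remaining region (no effect) — area = 27.55 mm². Checking containment: the cross-section at z = 3.4 is a subset of the cross-section at z = 2.6.

entirely on top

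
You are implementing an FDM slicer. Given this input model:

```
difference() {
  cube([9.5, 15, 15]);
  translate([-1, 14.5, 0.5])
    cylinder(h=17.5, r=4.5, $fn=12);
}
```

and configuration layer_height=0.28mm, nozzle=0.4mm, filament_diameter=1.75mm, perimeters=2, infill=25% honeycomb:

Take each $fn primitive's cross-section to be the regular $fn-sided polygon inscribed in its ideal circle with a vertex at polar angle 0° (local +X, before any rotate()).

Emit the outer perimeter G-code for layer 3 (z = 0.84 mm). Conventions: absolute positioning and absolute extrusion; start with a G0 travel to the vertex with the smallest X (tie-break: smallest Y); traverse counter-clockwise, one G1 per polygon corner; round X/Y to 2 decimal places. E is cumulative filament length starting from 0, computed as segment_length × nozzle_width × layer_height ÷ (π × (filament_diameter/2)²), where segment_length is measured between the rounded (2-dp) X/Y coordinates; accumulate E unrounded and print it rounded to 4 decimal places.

At z = 0.84 mm: the cube (footprint 9.5×15) is included at this height; the r=4.5 cylinder at (-1, 14.5) contributes a regular 12-gon of circumradius 4.5; After the difference (first − rest): starting from the 9.5×15 cube, the r=4.5 cylinder at (-1, 14.5) partially overlaps it — only the 12.54 mm² overlap (of its 60.75 mm²) is removed, clipping the outline — 1 connected region. The outline is a single polygon with 8 vertices. Extrusion per mm of travel: 0.4 × 0.28 / (π × 0.875²) = 0.046564. Accumulating E over each segment gives final E = 2.2058.

G0 X0.00 Y0.00 Z0.84
G1 X9.50 Y0.00 E0.4424
G1 X9.50 Y15.00 E1.1408
G1 X3.37 Y15.00 E1.4263
G1 X3.50 Y14.50 E1.4503
G1 X2.90 Y12.25 E1.5587
G1 X1.25 Y10.60 E1.6674
G1 X0.00 Y10.27 E1.7276
G1 X0.00 Y0.00 E2.2058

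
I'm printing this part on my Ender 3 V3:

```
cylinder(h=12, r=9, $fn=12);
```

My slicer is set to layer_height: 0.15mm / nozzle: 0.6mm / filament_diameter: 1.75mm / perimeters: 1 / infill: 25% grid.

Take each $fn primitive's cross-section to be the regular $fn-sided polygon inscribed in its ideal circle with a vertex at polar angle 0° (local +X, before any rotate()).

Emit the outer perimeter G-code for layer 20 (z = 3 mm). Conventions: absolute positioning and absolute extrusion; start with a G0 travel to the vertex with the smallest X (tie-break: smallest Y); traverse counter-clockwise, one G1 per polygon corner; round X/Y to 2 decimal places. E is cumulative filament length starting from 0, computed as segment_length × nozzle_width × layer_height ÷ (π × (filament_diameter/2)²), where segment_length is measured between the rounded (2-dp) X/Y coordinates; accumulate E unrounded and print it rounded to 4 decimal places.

G0 X-9.00 Y0.00 Z3.00
G1 X-7.79 Y-4.50 E0.1744
G1 X-4.50 Y-7.79 E0.3485
G1 X0.00 Y-9.00 E0.5228
G1 X4.50 Y-7.79 E0.6972
G1 X7.79 Y-4.50 E0.8713
G1 X9.00 Y0.00 E1.0456
G1 X7.79 Y4.50 E1.2200
G1 X4.50 Y7.79 E1.3941
G1 X0.00 Y9.00 E1.5684
G1 X-4.50 Y7.79 E1.7428
G1 X-7.79 Y4.50 E1.9169
G1 X-9.00 Y0.00 E2.0913

At z = 3 mm: the cylinder: section is a regular 12-gon, circumradius r=9. The outline is a single polygon with 12 vertices. Extrusion per mm of travel: 0.6 × 0.15 / (π × 0.875²) = 0.037418. Accumulating E over each segment gives final E = 2.0913.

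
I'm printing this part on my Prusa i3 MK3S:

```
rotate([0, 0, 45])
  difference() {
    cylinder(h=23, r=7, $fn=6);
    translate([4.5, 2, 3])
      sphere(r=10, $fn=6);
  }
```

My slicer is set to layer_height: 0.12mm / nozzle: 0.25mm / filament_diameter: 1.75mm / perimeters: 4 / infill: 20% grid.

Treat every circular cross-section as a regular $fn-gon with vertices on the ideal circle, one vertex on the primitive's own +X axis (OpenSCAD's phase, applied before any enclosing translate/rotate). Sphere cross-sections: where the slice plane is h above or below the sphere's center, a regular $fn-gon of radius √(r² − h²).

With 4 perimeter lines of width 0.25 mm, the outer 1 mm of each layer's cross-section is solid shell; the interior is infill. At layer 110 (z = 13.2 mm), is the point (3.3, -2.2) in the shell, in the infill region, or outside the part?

At z = 13.2 mm: the r=7 cylinder gives a regular 6-gon of circumradius 7 (constant along its height); the sphere at (4.5, 2) does not reach this height (|z−center|=10.200 > r=10); Taking the first minus the rest: none of the subtracted shapes is present at this height, so the r=7 cylinder is unchanged — 1 connected region; (rotated 45° about Z; rotation is an isometry so areas/perimeters/island counts are preserved). Overall, the cross-section is a single solid region. Undo the 45° rotation: the query point maps to (0.778, -3.889) in the un-rotated model frame. The nearest boundary edge runs (-3.50, -6.06)→(3.50, -6.06); distance from the point to it = 2.17 mm. The point is inside the cross-section and 2.17 mm from the nearest boundary — more than the 1 mm shell width (4 × 0.25), so it's in the infill interior.

infill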